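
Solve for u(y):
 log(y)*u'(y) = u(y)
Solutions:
 u(y) = C1*exp(li(y))


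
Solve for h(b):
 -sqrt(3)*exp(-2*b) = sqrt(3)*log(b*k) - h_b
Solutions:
 h(b) = C1 + sqrt(3)*b*log(b*k) - sqrt(3)*b - sqrt(3)*exp(-2*b)/2


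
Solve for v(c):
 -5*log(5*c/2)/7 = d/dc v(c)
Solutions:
 v(c) = C1 - 5*c*log(c)/7 - 5*c*log(5)/7 + 5*c*log(2)/7 + 5*c/7


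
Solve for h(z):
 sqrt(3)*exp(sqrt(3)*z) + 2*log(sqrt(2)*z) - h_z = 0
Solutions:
 h(z) = C1 + 2*z*log(z) + z*(-2 + log(2)) + exp(sqrt(3)*z)


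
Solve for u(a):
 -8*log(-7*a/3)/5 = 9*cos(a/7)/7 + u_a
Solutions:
 u(a) = C1 - 8*a*log(-a)/5 - 8*a*log(7)/5 + 8*a/5 + 8*a*log(3)/5 - 9*sin(a/7)


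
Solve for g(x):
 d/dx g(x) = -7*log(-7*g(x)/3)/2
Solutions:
 2*Integral(1/(log(-_y) - log(3) + log(7)), (_y, g(x)))/7 = C1 - x


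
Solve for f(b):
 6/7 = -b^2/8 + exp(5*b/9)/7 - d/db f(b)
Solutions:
 f(b) = C1 - b^3/24 - 6*b/7 + 9*exp(5*b/9)/35


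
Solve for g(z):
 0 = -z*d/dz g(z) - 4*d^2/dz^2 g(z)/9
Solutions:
 g(z) = C1 + C2*erf(3*sqrt(2)*z/4)


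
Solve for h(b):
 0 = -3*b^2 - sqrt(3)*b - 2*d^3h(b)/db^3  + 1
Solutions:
 h(b) = C1 + C2*b + C3*b^2 - b^5/40 - sqrt(3)*b^4/48 + b^3/12


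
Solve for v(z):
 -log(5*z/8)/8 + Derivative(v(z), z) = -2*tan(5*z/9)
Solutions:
 v(z) = C1 + z*log(z)/8 - 3*z*log(2)/8 - z/8 + z*log(5)/8 + 18*log(cos(5*z/9))/5


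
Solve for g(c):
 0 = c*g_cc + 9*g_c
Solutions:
 g(c) = C1 + C2/c^8


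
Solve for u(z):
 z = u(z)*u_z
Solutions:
 u(z) = -sqrt(C1 + z^2)
 u(z) = sqrt(C1 + z^2)


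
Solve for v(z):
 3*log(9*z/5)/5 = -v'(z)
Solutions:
 v(z) = C1 - 3*z*log(z)/5 - 6*z*log(3)/5 + 3*z/5 + 3*z*log(5)/5


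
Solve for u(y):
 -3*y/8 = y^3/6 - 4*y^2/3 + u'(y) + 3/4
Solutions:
 u(y) = C1 - y^4/24 + 4*y^3/9 - 3*y^2/16 - 3*y/4


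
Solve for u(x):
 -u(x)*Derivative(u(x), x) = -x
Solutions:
 u(x) = -sqrt(C1 + x^2)
 u(x) = sqrt(C1 + x^2)


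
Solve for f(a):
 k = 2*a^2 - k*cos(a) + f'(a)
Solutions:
 f(a) = C1 - 2*a^3/3 + a*k + k*sin(a)


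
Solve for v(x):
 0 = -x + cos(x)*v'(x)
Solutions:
 v(x) = C1 + Integral(x/cos(x), x)


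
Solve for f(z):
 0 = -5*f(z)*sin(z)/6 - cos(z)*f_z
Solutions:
 f(z) = C1*cos(z)^(5/6)


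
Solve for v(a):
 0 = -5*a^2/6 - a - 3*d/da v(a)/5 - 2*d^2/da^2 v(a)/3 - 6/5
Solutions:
 v(a) = C1 + C2*exp(-9*a/10) - 25*a^3/54 + 115*a^2/162 - 2608*a/729


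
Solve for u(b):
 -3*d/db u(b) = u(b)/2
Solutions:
 u(b) = C1*exp(-b/6)


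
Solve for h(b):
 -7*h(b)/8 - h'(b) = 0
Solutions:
 h(b) = C1*exp(-7*b/8)


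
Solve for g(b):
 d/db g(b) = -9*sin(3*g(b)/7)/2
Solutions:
 9*b/2 + 7*log(cos(3*g(b)/7) - 1)/6 - 7*log(cos(3*g(b)/7) + 1)/6 = C1


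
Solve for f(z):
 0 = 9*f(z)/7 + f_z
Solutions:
 f(z) = C1*exp(-9*z/7)


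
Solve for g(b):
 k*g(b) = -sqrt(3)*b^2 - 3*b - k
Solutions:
 g(b) = (-sqrt(3)*b^2 - 3*b - k)/k


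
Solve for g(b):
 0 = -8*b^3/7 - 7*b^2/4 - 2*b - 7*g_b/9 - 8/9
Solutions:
 g(b) = C1 - 18*b^4/49 - 3*b^3/4 - 9*b^2/7 - 8*b/7


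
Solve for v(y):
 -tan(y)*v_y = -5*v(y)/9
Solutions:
 v(y) = C1*sin(y)^(5/9)


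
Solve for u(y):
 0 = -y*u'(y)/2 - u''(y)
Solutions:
 u(y) = C1 + C2*erf(y/2)


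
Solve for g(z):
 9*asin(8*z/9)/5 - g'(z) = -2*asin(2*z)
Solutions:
 g(z) = C1 + 9*z*asin(8*z/9)/5 + 2*z*asin(2*z) + sqrt(1 - 4*z^2) + 9*sqrt(81 - 64*z^2)/40


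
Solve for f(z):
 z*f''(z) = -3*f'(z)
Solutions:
 f(z) = C1 + C2/z^2


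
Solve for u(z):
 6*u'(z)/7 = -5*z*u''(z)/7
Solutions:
 u(z) = C1 + C2/z^(1/5)


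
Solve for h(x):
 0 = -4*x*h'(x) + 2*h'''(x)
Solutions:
 h(x) = C1 + Integral(C2*airyai(2^(1/3)*x) + C3*airybi(2^(1/3)*x), x)


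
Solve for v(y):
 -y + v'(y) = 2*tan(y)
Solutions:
 v(y) = C1 + y^2/2 - 2*log(cos(y))


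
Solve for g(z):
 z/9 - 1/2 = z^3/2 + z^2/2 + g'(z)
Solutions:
 g(z) = C1 - z^4/8 - z^3/6 + z^2/18 - z/2


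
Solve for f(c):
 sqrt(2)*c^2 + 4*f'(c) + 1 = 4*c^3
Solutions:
 f(c) = C1 + c^4/4 - sqrt(2)*c^3/12 - c/4


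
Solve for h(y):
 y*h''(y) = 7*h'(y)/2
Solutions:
 h(y) = C1 + C2*y^(9/2)


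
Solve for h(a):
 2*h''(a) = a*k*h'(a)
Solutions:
 h(a) = Piecewise((-sqrt(pi)*C1*erf(a*sqrt(-k)/2)/sqrt(-k) - C2, (k > 0) | (k < 0)), (-C1*a - C2, True))


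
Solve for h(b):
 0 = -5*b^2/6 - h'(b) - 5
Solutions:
 h(b) = C1 - 5*b^3/18 - 5*b


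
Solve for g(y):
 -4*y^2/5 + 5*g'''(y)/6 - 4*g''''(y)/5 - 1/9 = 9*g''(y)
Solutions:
 g(y) = C1 + C2*y - y^4/135 - 2*y^3/729 + 317*y^2/328050 + (C3*sin(sqrt(25295)*y/48) + C4*cos(sqrt(25295)*y/48))*exp(25*y/48)


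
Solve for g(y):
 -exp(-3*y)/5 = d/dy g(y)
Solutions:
 g(y) = C1 + exp(-3*y)/15


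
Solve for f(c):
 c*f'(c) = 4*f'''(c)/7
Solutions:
 f(c) = C1 + Integral(C2*airyai(14^(1/3)*c/2) + C3*airybi(14^(1/3)*c/2), c)


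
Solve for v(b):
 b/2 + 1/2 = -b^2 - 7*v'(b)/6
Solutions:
 v(b) = C1 - 2*b^3/7 - 3*b^2/14 - 3*b/7


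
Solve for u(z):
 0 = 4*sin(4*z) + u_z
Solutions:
 u(z) = C1 + cos(4*z)


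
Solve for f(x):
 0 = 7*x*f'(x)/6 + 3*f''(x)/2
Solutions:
 f(x) = C1 + C2*erf(sqrt(14)*x/6)


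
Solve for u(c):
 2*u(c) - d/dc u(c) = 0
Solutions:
 u(c) = C1*exp(2*c)


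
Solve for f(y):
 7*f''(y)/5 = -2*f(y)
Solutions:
 f(y) = C1*sin(sqrt(70)*y/7) + C2*cos(sqrt(70)*y/7)


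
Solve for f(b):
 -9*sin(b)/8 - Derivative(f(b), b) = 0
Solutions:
 f(b) = C1 + 9*cos(b)/8


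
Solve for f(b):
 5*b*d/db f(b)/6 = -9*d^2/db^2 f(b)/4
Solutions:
 f(b) = C1 + C2*erf(sqrt(15)*b/9)


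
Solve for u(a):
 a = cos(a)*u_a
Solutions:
 u(a) = C1 + Integral(a/cos(a), a)


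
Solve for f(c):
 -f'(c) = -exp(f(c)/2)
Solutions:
 f(c) = 2*log(-1/(C1 + c)) + 2*log(2)


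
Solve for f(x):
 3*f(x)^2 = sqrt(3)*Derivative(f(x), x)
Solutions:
 f(x) = -1/(C1 + sqrt(3)*x)


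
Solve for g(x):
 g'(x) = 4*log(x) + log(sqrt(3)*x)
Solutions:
 g(x) = C1 + 5*x*log(x) - 5*x + x*log(3)/2


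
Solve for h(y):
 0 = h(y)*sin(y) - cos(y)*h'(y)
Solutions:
 h(y) = C1/cos(y)


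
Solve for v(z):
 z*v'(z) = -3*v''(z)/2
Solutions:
 v(z) = C1 + C2*erf(sqrt(3)*z/3)


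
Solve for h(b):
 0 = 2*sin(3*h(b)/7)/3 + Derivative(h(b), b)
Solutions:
 2*b/3 + 7*log(cos(3*h(b)/7) - 1)/6 - 7*log(cos(3*h(b)/7) + 1)/6 = C1


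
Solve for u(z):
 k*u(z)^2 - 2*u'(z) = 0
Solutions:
 u(z) = -2/(C1 + k*z)


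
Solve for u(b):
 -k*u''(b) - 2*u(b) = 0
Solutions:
 u(b) = C1*exp(-sqrt(2)*b*sqrt(-1/k)) + C2*exp(sqrt(2)*b*sqrt(-1/k))


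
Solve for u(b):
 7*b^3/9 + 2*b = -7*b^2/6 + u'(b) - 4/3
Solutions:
 u(b) = C1 + 7*b^4/36 + 7*b^3/18 + b^2 + 4*b/3


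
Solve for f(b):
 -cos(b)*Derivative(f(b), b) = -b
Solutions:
 f(b) = C1 + Integral(b/cos(b), b)


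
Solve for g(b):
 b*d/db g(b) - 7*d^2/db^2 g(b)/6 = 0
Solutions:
 g(b) = C1 + C2*erfi(sqrt(21)*b/7)


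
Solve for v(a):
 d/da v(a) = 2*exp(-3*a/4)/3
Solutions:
 v(a) = C1 - 8*exp(-3*a/4)/9


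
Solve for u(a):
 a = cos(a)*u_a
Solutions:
 u(a) = C1 + Integral(a/cos(a), a)


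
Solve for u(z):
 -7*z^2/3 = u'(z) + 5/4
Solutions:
 u(z) = C1 - 7*z^3/9 - 5*z/4


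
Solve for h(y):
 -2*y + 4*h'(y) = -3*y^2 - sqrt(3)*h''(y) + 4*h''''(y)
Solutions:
 h(y) = C1 + C2*exp(-y*(3^(5/6)/(sqrt(144 - sqrt(3)) + 12)^(1/3) + 3^(2/3)*(sqrt(144 - sqrt(3)) + 12)^(1/3))/12)*sin(y*(-3^(1/6)*(sqrt(144 - sqrt(3)) + 12)^(1/3) + 3^(1/3)/(sqrt(144 - sqrt(3)) + 12)^(1/3))/4) + C3*exp(-y*(3^(5/6)/(sqrt(144 - sqrt(3)) + 12)^(1/3) + 3^(2/3)*(sqrt(144 - sqrt(3)) + 12)^(1/3))/12)*cos(y*(-3^(1/6)*(sqrt(144 - sqrt(3)) + 12)^(1/3) + 3^(1/3)/(sqrt(144 - sqrt(3)) + 12)^(1/3))/4) + C4*exp(y*(3^(5/6)/(sqrt(144 - sqrt(3)) + 12)^(1/3) + 3^(2/3)*(sqrt(144 - sqrt(3)) + 12)^(1/3))/6) - y^3/4 + y^2/4 + 3*sqrt(3)*y^2/16 - 9*y/32 - sqrt(3)*y/8


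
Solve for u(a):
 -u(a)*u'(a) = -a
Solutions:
 u(a) = -sqrt(C1 + a^2)
 u(a) = sqrt(C1 + a^2)


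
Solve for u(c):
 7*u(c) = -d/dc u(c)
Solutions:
 u(c) = C1*exp(-7*c)


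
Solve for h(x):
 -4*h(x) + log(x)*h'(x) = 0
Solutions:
 h(x) = C1*exp(4*li(x))


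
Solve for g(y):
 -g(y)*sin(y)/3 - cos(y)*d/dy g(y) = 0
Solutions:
 g(y) = C1*cos(y)^(1/3)


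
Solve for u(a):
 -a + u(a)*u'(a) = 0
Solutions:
 u(a) = -sqrt(C1 + a^2)
 u(a) = sqrt(C1 + a^2)


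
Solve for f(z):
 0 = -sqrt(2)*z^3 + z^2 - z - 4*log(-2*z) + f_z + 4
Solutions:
 f(z) = C1 + sqrt(2)*z^4/4 - z^3/3 + z^2/2 + 4*z*log(-z) + 4*z*(-2 + log(2))


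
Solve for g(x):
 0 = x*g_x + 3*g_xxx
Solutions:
 g(x) = C1 + Integral(C2*airyai(-3^(2/3)*x/3) + C3*airybi(-3^(2/3)*x/3), x)


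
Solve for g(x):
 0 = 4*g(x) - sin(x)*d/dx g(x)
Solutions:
 g(x) = C1*(cos(x)^2 - 2*cos(x) + 1)/(cos(x)^2 + 2*cos(x) + 1)


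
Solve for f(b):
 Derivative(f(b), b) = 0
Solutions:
 f(b) = C1


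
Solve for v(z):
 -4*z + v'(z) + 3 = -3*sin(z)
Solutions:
 v(z) = C1 + 2*z^2 - 3*z + 3*cos(z)


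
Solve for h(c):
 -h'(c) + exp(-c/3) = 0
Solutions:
 h(c) = C1 - 3*exp(-c/3)


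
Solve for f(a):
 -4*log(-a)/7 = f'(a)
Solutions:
 f(a) = C1 - 4*a*log(-a)/7 + 4*a/7


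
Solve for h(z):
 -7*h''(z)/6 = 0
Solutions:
 h(z) = C1 + C2*z


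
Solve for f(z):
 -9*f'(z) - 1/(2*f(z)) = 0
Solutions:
 f(z) = -sqrt(C1 - z)/3
 f(z) = sqrt(C1 - z)/3


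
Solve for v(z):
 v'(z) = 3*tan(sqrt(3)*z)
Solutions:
 v(z) = C1 - sqrt(3)*log(cos(sqrt(3)*z))


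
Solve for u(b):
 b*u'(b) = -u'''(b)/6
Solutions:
 u(b) = C1 + Integral(C2*airyai(-6^(1/3)*b) + C3*airybi(-6^(1/3)*b), b)


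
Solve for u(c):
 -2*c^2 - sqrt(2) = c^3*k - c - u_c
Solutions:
 u(c) = C1 + c^4*k/4 + 2*c^3/3 - c^2/2 + sqrt(2)*c


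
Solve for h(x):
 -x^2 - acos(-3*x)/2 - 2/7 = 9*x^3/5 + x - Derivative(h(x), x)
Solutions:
 h(x) = C1 + 9*x^4/20 + x^3/3 + x^2/2 + x*acos(-3*x)/2 + 2*x/7 + sqrt(1 - 9*x^2)/6


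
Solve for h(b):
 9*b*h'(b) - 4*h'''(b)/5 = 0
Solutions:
 h(b) = C1 + Integral(C2*airyai(90^(1/3)*b/2) + C3*airybi(90^(1/3)*b/2), b)


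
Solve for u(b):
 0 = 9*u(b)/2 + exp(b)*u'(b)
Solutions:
 u(b) = C1*exp(9*exp(-b)/2)


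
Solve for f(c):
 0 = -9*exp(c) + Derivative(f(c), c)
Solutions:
 f(c) = C1 + 9*exp(c)


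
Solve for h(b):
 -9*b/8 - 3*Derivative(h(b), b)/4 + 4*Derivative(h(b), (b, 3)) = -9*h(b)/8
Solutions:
 h(b) = C3*exp(-3*b/4) + b + (C1*sin(sqrt(15)*b/8) + C2*cos(sqrt(15)*b/8))*exp(3*b/8) + 2/3


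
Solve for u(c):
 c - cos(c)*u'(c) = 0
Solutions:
 u(c) = C1 + Integral(c/cos(c), c)


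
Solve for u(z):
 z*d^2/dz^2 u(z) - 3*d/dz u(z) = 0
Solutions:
 u(z) = C1 + C2*z^4


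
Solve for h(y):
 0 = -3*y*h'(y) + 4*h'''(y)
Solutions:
 h(y) = C1 + Integral(C2*airyai(6^(1/3)*y/2) + C3*airybi(6^(1/3)*y/2), y)


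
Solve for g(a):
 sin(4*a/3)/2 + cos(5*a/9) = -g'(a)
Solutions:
 g(a) = C1 - 9*sin(5*a/9)/5 + 3*cos(4*a/3)/8


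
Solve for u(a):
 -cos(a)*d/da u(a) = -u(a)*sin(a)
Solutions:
 u(a) = C1/cos(a)


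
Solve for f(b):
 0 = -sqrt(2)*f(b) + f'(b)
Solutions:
 f(b) = C1*exp(sqrt(2)*b)


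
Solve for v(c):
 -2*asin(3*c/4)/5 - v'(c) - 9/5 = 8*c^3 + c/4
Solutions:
 v(c) = C1 - 2*c^4 - c^2/8 - 2*c*asin(3*c/4)/5 - 9*c/5 - 2*sqrt(16 - 9*c^2)/15


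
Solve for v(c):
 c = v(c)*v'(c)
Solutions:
 v(c) = -sqrt(C1 + c^2)
 v(c) = sqrt(C1 + c^2)


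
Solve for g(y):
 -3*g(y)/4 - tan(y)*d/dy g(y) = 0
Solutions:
 g(y) = C1/sin(y)^(3/4)


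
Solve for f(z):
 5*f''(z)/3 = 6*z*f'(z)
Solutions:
 f(z) = C1 + C2*erfi(3*sqrt(5)*z/5)


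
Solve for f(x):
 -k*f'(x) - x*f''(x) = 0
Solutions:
 f(x) = C1 + x^(1 - re(k))*(C2*sin(log(x)*Abs(im(k))) + C3*cos(log(x)*im(k)))


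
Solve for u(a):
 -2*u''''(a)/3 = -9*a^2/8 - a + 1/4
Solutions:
 u(a) = C1 + C2*a + C3*a^2 + C4*a^3 + 3*a^6/640 + a^5/80 - a^4/64


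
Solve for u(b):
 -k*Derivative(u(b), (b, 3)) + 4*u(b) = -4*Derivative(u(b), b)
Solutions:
 u(b) = C1*exp(b*(6^(1/3)*(sqrt(3)*sqrt((27 - 16/k)/k^2) - 9/k)^(1/3)/6 - 2^(1/3)*3^(5/6)*I*(sqrt(3)*sqrt((27 - 16/k)/k^2) - 9/k)^(1/3)/6 - 8/(k*(-6^(1/3) + 2^(1/3)*3^(5/6)*I)*(sqrt(3)*sqrt((27 - 16/k)/k^2) - 9/k)^(1/3)))) + C2*exp(b*(6^(1/3)*(sqrt(3)*sqrt((27 - 16/k)/k^2) - 9/k)^(1/3)/6 + 2^(1/3)*3^(5/6)*I*(sqrt(3)*sqrt((27 - 16/k)/k^2) - 9/k)^(1/3)/6 + 8/(k*(6^(1/3) + 2^(1/3)*3^(5/6)*I)*(sqrt(3)*sqrt((27 - 16/k)/k^2) - 9/k)^(1/3)))) + C3*exp(-6^(1/3)*b*((sqrt(3)*sqrt((27 - 16/k)/k^2) - 9/k)^(1/3) + 2*6^(1/3)/(k*(sqrt(3)*sqrt((27 - 16/k)/k^2) - 9/k)^(1/3)))/3)


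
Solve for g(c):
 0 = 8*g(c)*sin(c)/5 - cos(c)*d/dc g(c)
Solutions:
 g(c) = C1/cos(c)^(8/5)


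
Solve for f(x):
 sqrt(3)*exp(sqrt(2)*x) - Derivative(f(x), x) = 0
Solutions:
 f(x) = C1 + sqrt(6)*exp(sqrt(2)*x)/2


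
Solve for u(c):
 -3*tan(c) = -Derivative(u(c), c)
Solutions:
 u(c) = C1 - 3*log(cos(c))


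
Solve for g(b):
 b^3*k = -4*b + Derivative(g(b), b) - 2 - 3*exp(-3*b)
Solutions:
 g(b) = C1 + b^4*k/4 + 2*b^2 + 2*b - exp(-3*b)


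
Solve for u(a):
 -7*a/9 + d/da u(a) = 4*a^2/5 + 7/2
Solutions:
 u(a) = C1 + 4*a^3/15 + 7*a^2/18 + 7*a/2


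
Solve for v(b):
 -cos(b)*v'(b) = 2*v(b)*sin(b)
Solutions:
 v(b) = C1*cos(b)^2


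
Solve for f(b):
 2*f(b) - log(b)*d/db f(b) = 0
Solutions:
 f(b) = C1*exp(2*li(b))


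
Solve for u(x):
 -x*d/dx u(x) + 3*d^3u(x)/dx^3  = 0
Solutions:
 u(x) = C1 + Integral(C2*airyai(3^(2/3)*x/3) + C3*airybi(3^(2/3)*x/3), x)


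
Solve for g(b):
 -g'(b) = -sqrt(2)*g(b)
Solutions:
 g(b) = C1*exp(sqrt(2)*b)


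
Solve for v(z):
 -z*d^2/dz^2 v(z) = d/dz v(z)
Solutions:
 v(z) = C1 + C2*log(z)


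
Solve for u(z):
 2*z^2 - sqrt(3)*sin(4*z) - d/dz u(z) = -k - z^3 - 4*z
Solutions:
 u(z) = C1 + k*z + z^4/4 + 2*z^3/3 + 2*z^2 + sqrt(3)*cos(4*z)/4


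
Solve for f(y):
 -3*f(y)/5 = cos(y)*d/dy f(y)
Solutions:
 f(y) = C1*(sin(y) - 1)^(3/10)/(sin(y) + 1)^(3/10)


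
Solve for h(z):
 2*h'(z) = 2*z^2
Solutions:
 h(z) = C1 + z^3/3


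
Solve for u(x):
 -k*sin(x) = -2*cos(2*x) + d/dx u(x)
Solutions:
 u(x) = C1 + k*cos(x) + sin(2*x)


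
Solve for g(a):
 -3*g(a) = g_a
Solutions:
 g(a) = C1*exp(-3*a)


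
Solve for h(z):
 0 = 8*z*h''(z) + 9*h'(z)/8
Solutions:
 h(z) = C1 + C2*z^(55/64)


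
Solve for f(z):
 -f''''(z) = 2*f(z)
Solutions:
 f(z) = (C1*sin(2^(3/4)*z/2) + C2*cos(2^(3/4)*z/2))*exp(-2^(3/4)*z/2) + (C3*sin(2^(3/4)*z/2) + C4*cos(2^(3/4)*z/2))*exp(2^(3/4)*z/2)


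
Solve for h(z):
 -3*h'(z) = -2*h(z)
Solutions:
 h(z) = C1*exp(2*z/3)


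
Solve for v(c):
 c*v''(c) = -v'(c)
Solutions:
 v(c) = C1 + C2*log(c)


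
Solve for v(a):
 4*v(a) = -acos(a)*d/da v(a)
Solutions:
 v(a) = C1*exp(-4*Integral(1/acos(a), a))


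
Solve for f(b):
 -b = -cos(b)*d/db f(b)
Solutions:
 f(b) = C1 + Integral(b/cos(b), b)


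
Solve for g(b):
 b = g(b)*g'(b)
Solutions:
 g(b) = -sqrt(C1 + b^2)
 g(b) = sqrt(C1 + b^2)


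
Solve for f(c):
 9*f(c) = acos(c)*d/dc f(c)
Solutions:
 f(c) = C1*exp(9*Integral(1/acos(c), c))


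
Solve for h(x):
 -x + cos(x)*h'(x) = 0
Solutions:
 h(x) = C1 + Integral(x/cos(x), x)


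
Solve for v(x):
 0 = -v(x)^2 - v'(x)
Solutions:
 v(x) = 1/(C1 + x)


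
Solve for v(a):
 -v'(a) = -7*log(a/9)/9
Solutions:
 v(a) = C1 + 7*a*log(a)/9 - 14*a*log(3)/9 - 7*a/9


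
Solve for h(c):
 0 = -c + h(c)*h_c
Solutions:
 h(c) = -sqrt(C1 + c^2)
 h(c) = sqrt(C1 + c^2)


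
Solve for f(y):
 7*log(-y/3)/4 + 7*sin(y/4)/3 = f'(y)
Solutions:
 f(y) = C1 + 7*y*log(-y)/4 - 7*y*log(3)/4 - 7*y/4 - 28*cos(y/4)/3


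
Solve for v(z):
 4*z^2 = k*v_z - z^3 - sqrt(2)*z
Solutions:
 v(z) = C1 + z^4/(4*k) + 4*z^3/(3*k) + sqrt(2)*z^2/(2*k)


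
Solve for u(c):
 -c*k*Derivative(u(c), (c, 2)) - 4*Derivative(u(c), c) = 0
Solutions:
 u(c) = C1 + c^(((re(k) - 4)*re(k) + im(k)^2)/(re(k)^2 + im(k)^2))*(C2*sin(4*log(c)*Abs(im(k))/(re(k)^2 + im(k)^2)) + C3*cos(4*log(c)*im(k)/(re(k)^2 + im(k)^2)))


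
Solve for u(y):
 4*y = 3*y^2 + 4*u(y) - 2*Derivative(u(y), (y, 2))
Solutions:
 u(y) = C1*exp(-sqrt(2)*y) + C2*exp(sqrt(2)*y) - 3*y^2/4 + y - 3/4


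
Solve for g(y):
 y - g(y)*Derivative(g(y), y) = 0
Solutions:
 g(y) = -sqrt(C1 + y^2)
 g(y) = sqrt(C1 + y^2)


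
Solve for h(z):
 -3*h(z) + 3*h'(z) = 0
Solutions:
 h(z) = C1*exp(z)


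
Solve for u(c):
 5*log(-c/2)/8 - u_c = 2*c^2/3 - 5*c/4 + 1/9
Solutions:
 u(c) = C1 - 2*c^3/9 + 5*c^2/8 + 5*c*log(-c)/8 + c*(-53 - 45*log(2))/72


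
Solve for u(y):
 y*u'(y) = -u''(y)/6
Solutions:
 u(y) = C1 + C2*erf(sqrt(3)*y)


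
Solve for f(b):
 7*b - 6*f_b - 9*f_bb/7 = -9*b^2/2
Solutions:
 f(b) = C1 + C2*exp(-14*b/3) + b^3/4 + 71*b^2/168 - 71*b/392


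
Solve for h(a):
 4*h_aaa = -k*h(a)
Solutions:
 h(a) = C1*exp(2^(1/3)*a*(-k)^(1/3)/2) + C2*exp(2^(1/3)*a*(-k)^(1/3)*(-1 + sqrt(3)*I)/4) + C3*exp(-2^(1/3)*a*(-k)^(1/3)*(1 + sqrt(3)*I)/4)


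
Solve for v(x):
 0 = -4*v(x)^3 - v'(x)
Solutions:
 v(x) = -sqrt(2)*sqrt(-1/(C1 - 4*x))/2
 v(x) = sqrt(2)*sqrt(-1/(C1 - 4*x))/2


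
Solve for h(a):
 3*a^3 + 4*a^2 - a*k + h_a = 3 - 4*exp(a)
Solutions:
 h(a) = C1 - 3*a^4/4 - 4*a^3/3 + a^2*k/2 + 3*a - 4*exp(a)


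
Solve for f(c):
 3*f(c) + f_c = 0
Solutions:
 f(c) = C1*exp(-3*c)


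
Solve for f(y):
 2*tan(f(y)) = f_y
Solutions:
 f(y) = pi - asin(C1*exp(2*y))
 f(y) = asin(C1*exp(2*y))


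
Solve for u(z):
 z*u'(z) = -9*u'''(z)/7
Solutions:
 u(z) = C1 + Integral(C2*airyai(-21^(1/3)*z/3) + C3*airybi(-21^(1/3)*z/3), z)


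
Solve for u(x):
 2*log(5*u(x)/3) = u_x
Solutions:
 Integral(1/(-log(_y) - log(5) + log(3)), (_y, u(x)))/2 = C1 - x


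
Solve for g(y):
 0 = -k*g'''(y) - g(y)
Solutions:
 g(y) = C1*exp(y*(-1/k)^(1/3)) + C2*exp(y*(-1/k)^(1/3)*(-1 + sqrt(3)*I)/2) + C3*exp(-y*(-1/k)^(1/3)*(1 + sqrt(3)*I)/2)


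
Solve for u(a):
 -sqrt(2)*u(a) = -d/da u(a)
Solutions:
 u(a) = C1*exp(sqrt(2)*a)


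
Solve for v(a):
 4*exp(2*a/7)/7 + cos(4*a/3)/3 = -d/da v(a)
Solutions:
 v(a) = C1 - 2*exp(2*a/7) - sin(4*a/3)/4


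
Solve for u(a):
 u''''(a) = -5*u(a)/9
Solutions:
 u(a) = (C1*sin(5^(1/4)*sqrt(6)*a/6) + C2*cos(5^(1/4)*sqrt(6)*a/6))*exp(-5^(1/4)*sqrt(6)*a/6) + (C3*sin(5^(1/4)*sqrt(6)*a/6) + C4*cos(5^(1/4)*sqrt(6)*a/6))*exp(5^(1/4)*sqrt(6)*a/6)


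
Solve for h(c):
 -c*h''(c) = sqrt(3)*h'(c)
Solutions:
 h(c) = C1 + C2*c^(1 - sqrt(3))


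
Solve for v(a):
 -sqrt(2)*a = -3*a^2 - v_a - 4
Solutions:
 v(a) = C1 - a^3 + sqrt(2)*a^2/2 - 4*a


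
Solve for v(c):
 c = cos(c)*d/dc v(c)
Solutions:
 v(c) = C1 + Integral(c/cos(c), c)


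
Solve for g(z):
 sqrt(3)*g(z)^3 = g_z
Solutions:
 g(z) = -sqrt(2)*sqrt(-1/(C1 + sqrt(3)*z))/2
 g(z) = sqrt(2)*sqrt(-1/(C1 + sqrt(3)*z))/2


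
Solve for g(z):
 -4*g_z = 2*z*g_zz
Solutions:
 g(z) = C1 + C2/z


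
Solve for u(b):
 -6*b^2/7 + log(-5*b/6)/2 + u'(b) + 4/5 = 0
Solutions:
 u(b) = C1 + 2*b^3/7 - b*log(-b)/2 + b*(-5*log(5) - 3 + 5*log(6))/10


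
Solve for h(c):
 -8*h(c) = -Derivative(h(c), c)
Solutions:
 h(c) = C1*exp(8*c)


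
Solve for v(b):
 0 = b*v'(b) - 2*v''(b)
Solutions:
 v(b) = C1 + C2*erfi(b/2)


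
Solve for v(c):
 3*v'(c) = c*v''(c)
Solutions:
 v(c) = C1 + C2*c^4


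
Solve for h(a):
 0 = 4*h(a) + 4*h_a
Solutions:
 h(a) = C1*exp(-a)


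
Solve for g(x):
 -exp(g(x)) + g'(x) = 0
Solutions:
 g(x) = log(-1/(C1 + x))


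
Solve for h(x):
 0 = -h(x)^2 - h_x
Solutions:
 h(x) = 1/(C1 + x)


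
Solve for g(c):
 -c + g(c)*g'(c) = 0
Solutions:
 g(c) = -sqrt(C1 + c^2)
 g(c) = sqrt(C1 + c^2)


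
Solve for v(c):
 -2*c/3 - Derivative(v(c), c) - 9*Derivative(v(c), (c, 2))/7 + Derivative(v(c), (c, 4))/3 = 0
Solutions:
 v(c) = C1 + C2*exp(-c*(6*3^(2/3)*98^(1/3)/(sqrt(133) + 49)^(1/3) + 84^(1/3)*(sqrt(133) + 49)^(1/3))/28)*sin(3^(1/6)*c*(-28^(1/3)*3^(2/3)*(sqrt(133) + 49)^(1/3) + 18*98^(1/3)/(sqrt(133) + 49)^(1/3))/28) + C3*exp(-c*(6*3^(2/3)*98^(1/3)/(sqrt(133) + 49)^(1/3) + 84^(1/3)*(sqrt(133) + 49)^(1/3))/28)*cos(3^(1/6)*c*(-28^(1/3)*3^(2/3)*(sqrt(133) + 49)^(1/3) + 18*98^(1/3)/(sqrt(133) + 49)^(1/3))/28) + C4*exp(c*(6*3^(2/3)*98^(1/3)/(sqrt(133) + 49)^(1/3) + 84^(1/3)*(sqrt(133) + 49)^(1/3))/14) - c^2/3 + 6*c/7


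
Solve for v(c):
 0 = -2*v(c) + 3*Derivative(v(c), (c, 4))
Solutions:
 v(c) = C1*exp(-2^(1/4)*3^(3/4)*c/3) + C2*exp(2^(1/4)*3^(3/4)*c/3) + C3*sin(2^(1/4)*3^(3/4)*c/3) + C4*cos(2^(1/4)*3^(3/4)*c/3)


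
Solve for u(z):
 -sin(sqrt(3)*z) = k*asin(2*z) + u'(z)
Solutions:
 u(z) = C1 - k*(z*asin(2*z) + sqrt(1 - 4*z^2)/2) + sqrt(3)*cos(sqrt(3)*z)/3


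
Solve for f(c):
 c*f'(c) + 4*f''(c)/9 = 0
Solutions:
 f(c) = C1 + C2*erf(3*sqrt(2)*c/4)


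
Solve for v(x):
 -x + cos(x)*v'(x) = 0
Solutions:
 v(x) = C1 + Integral(x/cos(x), x)


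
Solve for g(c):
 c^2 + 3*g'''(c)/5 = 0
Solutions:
 g(c) = C1 + C2*c + C3*c^2 - c^5/36


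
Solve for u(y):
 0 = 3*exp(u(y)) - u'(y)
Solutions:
 u(y) = log(-1/(C1 + 3*y))


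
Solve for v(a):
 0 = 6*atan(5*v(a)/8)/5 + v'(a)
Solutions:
 Integral(1/atan(5*_y/8), (_y, v(a))) = C1 - 6*a/5


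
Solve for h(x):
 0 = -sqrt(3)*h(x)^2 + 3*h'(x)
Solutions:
 h(x) = -3/(C1 + sqrt(3)*x)


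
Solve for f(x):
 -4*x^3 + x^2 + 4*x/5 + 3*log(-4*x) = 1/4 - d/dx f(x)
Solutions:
 f(x) = C1 + x^4 - x^3/3 - 2*x^2/5 - 3*x*log(-x) + x*(13/4 - 6*log(2))


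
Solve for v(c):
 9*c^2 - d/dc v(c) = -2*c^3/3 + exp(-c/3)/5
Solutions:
 v(c) = C1 + c^4/6 + 3*c^3 + 3*exp(-c/3)/5


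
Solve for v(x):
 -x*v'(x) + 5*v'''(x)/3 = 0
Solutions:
 v(x) = C1 + Integral(C2*airyai(3^(1/3)*5^(2/3)*x/5) + C3*airybi(3^(1/3)*5^(2/3)*x/5), x)


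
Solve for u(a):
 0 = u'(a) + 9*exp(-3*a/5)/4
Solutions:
 u(a) = C1 + 15*exp(-3*a/5)/4


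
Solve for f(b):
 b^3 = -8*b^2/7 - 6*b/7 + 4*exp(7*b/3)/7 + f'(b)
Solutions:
 f(b) = C1 + b^4/4 + 8*b^3/21 + 3*b^2/7 - 12*exp(7*b/3)/49


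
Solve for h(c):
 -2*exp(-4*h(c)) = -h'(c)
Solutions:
 h(c) = log(-I*(C1 + 8*c)^(1/4))
 h(c) = log(I*(C1 + 8*c)^(1/4))
 h(c) = log(-(C1 + 8*c)^(1/4))
 h(c) = log(C1 + 8*c)/4


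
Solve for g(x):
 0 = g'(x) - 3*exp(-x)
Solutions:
 g(x) = C1 - 3*exp(-x)


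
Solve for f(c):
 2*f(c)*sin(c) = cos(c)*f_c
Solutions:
 f(c) = C1/cos(c)^2


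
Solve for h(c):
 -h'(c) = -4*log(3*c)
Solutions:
 h(c) = C1 + 4*c*log(c) - 4*c + c*log(81)


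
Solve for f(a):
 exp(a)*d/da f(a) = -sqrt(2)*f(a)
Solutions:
 f(a) = C1*exp(sqrt(2)*exp(-a))


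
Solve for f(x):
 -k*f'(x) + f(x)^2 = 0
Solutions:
 f(x) = -k/(C1*k + x)


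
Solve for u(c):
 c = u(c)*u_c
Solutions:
 u(c) = -sqrt(C1 + c^2)
 u(c) = sqrt(C1 + c^2)


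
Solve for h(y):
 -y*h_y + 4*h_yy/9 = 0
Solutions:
 h(y) = C1 + C2*erfi(3*sqrt(2)*y/4)


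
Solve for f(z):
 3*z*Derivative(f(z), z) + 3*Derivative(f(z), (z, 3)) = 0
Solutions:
 f(z) = C1 + Integral(C2*airyai(-z) + C3*airybi(-z), z)


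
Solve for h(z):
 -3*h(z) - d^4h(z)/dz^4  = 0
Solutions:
 h(z) = (C1*sin(sqrt(2)*3^(1/4)*z/2) + C2*cos(sqrt(2)*3^(1/4)*z/2))*exp(-sqrt(2)*3^(1/4)*z/2) + (C3*sin(sqrt(2)*3^(1/4)*z/2) + C4*cos(sqrt(2)*3^(1/4)*z/2))*exp(sqrt(2)*3^(1/4)*z/2)


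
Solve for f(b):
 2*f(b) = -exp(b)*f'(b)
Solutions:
 f(b) = C1*exp(2*exp(-b))


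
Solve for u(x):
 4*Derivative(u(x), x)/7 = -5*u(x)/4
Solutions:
 u(x) = C1*exp(-35*x/16)


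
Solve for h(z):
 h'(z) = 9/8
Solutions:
 h(z) = C1 + 9*z/8


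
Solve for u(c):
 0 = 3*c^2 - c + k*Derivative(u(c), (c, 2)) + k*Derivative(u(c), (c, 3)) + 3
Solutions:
 u(c) = C1 + C2*c + C3*exp(-c) - c^4/(4*k) + 7*c^3/(6*k) - 5*c^2/k


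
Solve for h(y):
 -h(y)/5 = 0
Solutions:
 h(y) = 0


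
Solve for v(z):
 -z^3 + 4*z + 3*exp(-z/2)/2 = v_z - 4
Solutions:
 v(z) = C1 - z^4/4 + 2*z^2 + 4*z - 3*exp(-z/2)


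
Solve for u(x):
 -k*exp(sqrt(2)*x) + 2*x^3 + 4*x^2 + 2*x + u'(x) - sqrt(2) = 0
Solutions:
 u(x) = C1 + sqrt(2)*k*exp(sqrt(2)*x)/2 - x^4/2 - 4*x^3/3 - x^2 + sqrt(2)*x


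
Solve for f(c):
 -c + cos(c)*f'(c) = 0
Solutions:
 f(c) = C1 + Integral(c/cos(c), c)


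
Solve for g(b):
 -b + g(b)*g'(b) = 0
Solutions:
 g(b) = -sqrt(C1 + b^2)
 g(b) = sqrt(C1 + b^2)


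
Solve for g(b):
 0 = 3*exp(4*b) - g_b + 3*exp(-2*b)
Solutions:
 g(b) = C1 + 3*exp(4*b)/4 - 3*exp(-2*b)/2


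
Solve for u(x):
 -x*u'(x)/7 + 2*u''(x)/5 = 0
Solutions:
 u(x) = C1 + C2*erfi(sqrt(35)*x/14)


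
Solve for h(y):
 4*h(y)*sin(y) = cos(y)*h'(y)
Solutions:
 h(y) = C1/cos(y)^4


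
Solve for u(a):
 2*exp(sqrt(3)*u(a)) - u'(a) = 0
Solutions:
 u(a) = sqrt(3)*(2*log(-1/(C1 + 2*a)) - log(3))/6


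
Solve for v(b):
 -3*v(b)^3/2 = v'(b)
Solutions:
 v(b) = -sqrt(-1/(C1 - 3*b))
 v(b) = sqrt(-1/(C1 - 3*b))


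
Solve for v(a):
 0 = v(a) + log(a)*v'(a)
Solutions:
 v(a) = C1*exp(-li(a))


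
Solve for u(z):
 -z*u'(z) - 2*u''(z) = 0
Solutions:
 u(z) = C1 + C2*erf(z/2)


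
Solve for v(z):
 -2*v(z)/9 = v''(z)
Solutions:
 v(z) = C1*sin(sqrt(2)*z/3) + C2*cos(sqrt(2)*z/3)


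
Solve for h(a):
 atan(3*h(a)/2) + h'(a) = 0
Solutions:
 Integral(1/atan(3*_y/2), (_y, h(a))) = C1 - a


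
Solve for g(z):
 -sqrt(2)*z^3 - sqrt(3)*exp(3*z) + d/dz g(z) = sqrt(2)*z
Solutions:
 g(z) = C1 + sqrt(2)*z^4/4 + sqrt(2)*z^2/2 + sqrt(3)*exp(3*z)/3


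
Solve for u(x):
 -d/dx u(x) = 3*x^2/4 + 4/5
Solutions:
 u(x) = C1 - x^3/4 - 4*x/5


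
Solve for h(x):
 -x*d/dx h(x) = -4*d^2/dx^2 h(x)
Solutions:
 h(x) = C1 + C2*erfi(sqrt(2)*x/4)


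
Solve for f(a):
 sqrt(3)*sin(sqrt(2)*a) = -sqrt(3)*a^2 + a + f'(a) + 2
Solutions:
 f(a) = C1 + sqrt(3)*a^3/3 - a^2/2 - 2*a - sqrt(6)*cos(sqrt(2)*a)/2


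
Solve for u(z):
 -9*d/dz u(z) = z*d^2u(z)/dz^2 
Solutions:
 u(z) = C1 + C2/z^8


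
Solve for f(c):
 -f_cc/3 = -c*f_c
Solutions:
 f(c) = C1 + C2*erfi(sqrt(6)*c/2)


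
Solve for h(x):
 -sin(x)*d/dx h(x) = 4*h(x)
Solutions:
 h(x) = C1*(cos(x)^2 + 2*cos(x) + 1)/(cos(x)^2 - 2*cos(x) + 1)


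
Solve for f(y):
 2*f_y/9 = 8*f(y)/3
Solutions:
 f(y) = C1*exp(12*y)


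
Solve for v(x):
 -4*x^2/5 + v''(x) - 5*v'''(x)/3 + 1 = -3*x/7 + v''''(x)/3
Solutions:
 v(x) = C1 + C2*x + C3*exp(x*(-5 + sqrt(37))/2) + C4*exp(-x*(5 + sqrt(37))/2) + x^4/15 + 47*x^3/126 + 514*x^2/315


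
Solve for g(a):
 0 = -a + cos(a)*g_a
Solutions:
 g(a) = C1 + Integral(a/cos(a), a)


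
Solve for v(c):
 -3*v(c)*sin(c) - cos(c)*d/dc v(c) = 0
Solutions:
 v(c) = C1*cos(c)^3


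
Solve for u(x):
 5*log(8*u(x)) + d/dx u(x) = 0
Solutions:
 Integral(1/(log(_y) + 3*log(2)), (_y, u(x)))/5 = C1 - x


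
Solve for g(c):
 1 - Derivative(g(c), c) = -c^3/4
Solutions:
 g(c) = C1 + c^4/16 + c


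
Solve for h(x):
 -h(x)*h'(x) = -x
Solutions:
 h(x) = -sqrt(C1 + x^2)
 h(x) = sqrt(C1 + x^2)


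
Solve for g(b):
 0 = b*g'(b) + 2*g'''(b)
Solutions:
 g(b) = C1 + Integral(C2*airyai(-2^(2/3)*b/2) + C3*airybi(-2^(2/3)*b/2), b)


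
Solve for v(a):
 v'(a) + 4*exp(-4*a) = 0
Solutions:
 v(a) = C1 + exp(-4*a)


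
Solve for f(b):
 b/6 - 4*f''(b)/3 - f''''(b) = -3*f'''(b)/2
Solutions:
 f(b) = C1 + C2*b + b^3/48 + 9*b^2/128 + (C3*sin(sqrt(111)*b/12) + C4*cos(sqrt(111)*b/12))*exp(3*b/4)


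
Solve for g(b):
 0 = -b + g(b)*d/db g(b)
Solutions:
 g(b) = -sqrt(C1 + b^2)
 g(b) = sqrt(C1 + b^2)


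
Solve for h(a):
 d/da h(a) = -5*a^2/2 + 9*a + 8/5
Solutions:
 h(a) = C1 - 5*a^3/6 + 9*a^2/2 + 8*a/5


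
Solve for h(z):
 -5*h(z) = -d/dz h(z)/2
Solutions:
 h(z) = C1*exp(10*z)


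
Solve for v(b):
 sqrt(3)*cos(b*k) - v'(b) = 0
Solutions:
 v(b) = C1 + sqrt(3)*sin(b*k)/k


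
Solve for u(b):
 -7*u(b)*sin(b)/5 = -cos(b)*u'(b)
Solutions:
 u(b) = C1/cos(b)^(7/5)


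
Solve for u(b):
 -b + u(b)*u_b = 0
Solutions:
 u(b) = -sqrt(C1 + b^2)
 u(b) = sqrt(C1 + b^2)


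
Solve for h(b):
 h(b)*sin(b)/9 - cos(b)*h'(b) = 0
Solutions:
 h(b) = C1/cos(b)^(1/9)


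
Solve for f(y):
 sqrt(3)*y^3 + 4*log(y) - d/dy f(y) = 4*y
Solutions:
 f(y) = C1 + sqrt(3)*y^4/4 - 2*y^2 + 4*y*log(y) - 4*y


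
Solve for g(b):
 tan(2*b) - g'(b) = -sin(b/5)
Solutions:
 g(b) = C1 - log(cos(2*b))/2 - 5*cos(b/5)


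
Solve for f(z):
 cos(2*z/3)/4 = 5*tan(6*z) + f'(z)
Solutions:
 f(z) = C1 + 5*log(cos(6*z))/6 + 3*sin(2*z/3)/8


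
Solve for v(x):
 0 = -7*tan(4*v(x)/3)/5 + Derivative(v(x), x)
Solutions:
 v(x) = -3*asin(C1*exp(28*x/15))/4 + 3*pi/4
 v(x) = 3*asin(C1*exp(28*x/15))/4


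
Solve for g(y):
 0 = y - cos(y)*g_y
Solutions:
 g(y) = C1 + Integral(y/cos(y), y)


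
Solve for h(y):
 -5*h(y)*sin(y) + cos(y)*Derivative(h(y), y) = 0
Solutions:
 h(y) = C1/cos(y)^5


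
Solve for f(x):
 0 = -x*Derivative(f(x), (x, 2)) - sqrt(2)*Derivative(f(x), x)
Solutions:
 f(x) = C1 + C2*x^(1 - sqrt(2))


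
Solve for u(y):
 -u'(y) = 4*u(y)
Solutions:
 u(y) = C1*exp(-4*y)


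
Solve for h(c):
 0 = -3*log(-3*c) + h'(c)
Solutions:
 h(c) = C1 + 3*c*log(-c) + 3*c*(-1 + log(3))


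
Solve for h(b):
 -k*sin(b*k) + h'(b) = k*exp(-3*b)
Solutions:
 h(b) = C1 - k*exp(-3*b)/3 - cos(b*k)


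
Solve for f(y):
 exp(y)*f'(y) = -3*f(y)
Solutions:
 f(y) = C1*exp(3*exp(-y))


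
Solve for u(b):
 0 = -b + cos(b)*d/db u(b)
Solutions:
 u(b) = C1 + Integral(b/cos(b), b)


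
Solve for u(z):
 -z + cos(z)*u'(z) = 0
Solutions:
 u(z) = C1 + Integral(z/cos(z), z)


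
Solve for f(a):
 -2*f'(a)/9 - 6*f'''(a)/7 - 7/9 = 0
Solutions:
 f(a) = C1 + C2*sin(sqrt(21)*a/9) + C3*cos(sqrt(21)*a/9) - 7*a/2


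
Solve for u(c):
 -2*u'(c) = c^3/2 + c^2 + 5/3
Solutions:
 u(c) = C1 - c^4/16 - c^3/6 - 5*c/6


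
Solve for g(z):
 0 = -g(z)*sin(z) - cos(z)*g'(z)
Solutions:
 g(z) = C1*cos(z)


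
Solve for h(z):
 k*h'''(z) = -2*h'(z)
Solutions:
 h(z) = C1 + C2*exp(-sqrt(2)*z*sqrt(-1/k)) + C3*exp(sqrt(2)*z*sqrt(-1/k))


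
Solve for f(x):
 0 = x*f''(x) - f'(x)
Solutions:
 f(x) = C1 + C2*x^2


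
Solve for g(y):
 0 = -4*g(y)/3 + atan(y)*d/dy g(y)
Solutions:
 g(y) = C1*exp(4*Integral(1/atan(y), y)/3)


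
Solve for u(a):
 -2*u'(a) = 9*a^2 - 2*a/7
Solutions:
 u(a) = C1 - 3*a^3/2 + a^2/14


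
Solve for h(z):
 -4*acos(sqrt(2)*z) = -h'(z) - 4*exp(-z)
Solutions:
 h(z) = C1 + 4*z*acos(sqrt(2)*z) - 2*sqrt(2)*sqrt(1 - 2*z^2) + 4*exp(-z)


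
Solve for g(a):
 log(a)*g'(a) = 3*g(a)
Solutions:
 g(a) = C1*exp(3*li(a))


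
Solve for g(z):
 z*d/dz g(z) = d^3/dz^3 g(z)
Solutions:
 g(z) = C1 + Integral(C2*airyai(z) + C3*airybi(z), z)


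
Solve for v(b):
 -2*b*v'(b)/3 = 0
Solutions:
 v(b) = C1


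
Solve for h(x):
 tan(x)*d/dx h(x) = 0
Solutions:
 h(x) = C1


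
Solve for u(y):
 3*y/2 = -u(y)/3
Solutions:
 u(y) = -9*y/2


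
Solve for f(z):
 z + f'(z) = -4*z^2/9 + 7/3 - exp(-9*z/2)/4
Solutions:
 f(z) = C1 - 4*z^3/27 - z^2/2 + 7*z/3 + exp(-9*z/2)/18


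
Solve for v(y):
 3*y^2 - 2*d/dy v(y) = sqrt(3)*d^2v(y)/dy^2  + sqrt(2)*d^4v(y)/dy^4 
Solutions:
 v(y) = C1 + C2*exp(y*(-6^(5/6)/(3*sqrt(2) + sqrt(sqrt(6) + 18))^(1/3) + 6^(2/3)*(3*sqrt(2) + sqrt(sqrt(6) + 18))^(1/3))/12)*sin(y*(2^(5/6)*3^(1/3)/(3*sqrt(2) + sqrt(sqrt(6) + 18))^(1/3) + 2^(2/3)*3^(1/6)*(3*sqrt(2) + sqrt(sqrt(6) + 18))^(1/3))/4) + C3*exp(y*(-6^(5/6)/(3*sqrt(2) + sqrt(sqrt(6) + 18))^(1/3) + 6^(2/3)*(3*sqrt(2) + sqrt(sqrt(6) + 18))^(1/3))/12)*cos(y*(2^(5/6)*3^(1/3)/(3*sqrt(2) + sqrt(sqrt(6) + 18))^(1/3) + 2^(2/3)*3^(1/6)*(3*sqrt(2) + sqrt(sqrt(6) + 18))^(1/3))/4) + C4*exp(-y*(-6^(5/6)/(3*sqrt(2) + sqrt(sqrt(6) + 18))^(1/3) + 6^(2/3)*(3*sqrt(2) + sqrt(sqrt(6) + 18))^(1/3))/6) + y^3/2 - 3*sqrt(3)*y^2/4 + 9*y/4


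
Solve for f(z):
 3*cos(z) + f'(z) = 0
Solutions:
 f(z) = C1 - 3*sin(z)


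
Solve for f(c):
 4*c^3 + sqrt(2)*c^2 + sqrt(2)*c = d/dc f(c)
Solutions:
 f(c) = C1 + c^4 + sqrt(2)*c^3/3 + sqrt(2)*c^2/2


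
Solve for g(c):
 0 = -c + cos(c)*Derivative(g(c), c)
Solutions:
 g(c) = C1 + Integral(c/cos(c), c)


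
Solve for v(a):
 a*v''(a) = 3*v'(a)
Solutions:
 v(a) = C1 + C2*a^4


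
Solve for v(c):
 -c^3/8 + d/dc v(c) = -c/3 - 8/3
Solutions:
 v(c) = C1 + c^4/32 - c^2/6 - 8*c/3


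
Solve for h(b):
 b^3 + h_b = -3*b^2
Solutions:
 h(b) = C1 - b^4/4 - b^3


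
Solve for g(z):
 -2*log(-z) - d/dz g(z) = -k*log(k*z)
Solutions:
 g(z) = C1 + z*(k - 2)*log(-z) + z*(k*log(-k) - k + 2)


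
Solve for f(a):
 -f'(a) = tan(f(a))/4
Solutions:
 f(a) = pi - asin(C1*exp(-a/4))
 f(a) = asin(C1*exp(-a/4))


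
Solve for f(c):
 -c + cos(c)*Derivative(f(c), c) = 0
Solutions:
 f(c) = C1 + Integral(c/cos(c), c)


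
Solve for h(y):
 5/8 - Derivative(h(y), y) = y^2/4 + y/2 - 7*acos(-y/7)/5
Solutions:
 h(y) = C1 - y^3/12 - y^2/4 + 7*y*acos(-y/7)/5 + 5*y/8 + 7*sqrt(49 - y^2)/5


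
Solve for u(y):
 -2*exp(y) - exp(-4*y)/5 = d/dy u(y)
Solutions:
 u(y) = C1 - 2*exp(y) + exp(-4*y)/20


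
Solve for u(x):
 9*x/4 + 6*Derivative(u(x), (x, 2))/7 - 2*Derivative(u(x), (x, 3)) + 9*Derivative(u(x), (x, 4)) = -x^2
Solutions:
 u(x) = C1 + C2*x - 7*x^4/72 - 581*x^3/432 + 1225*x^2/432 + (C3*sin(sqrt(329)*x/63) + C4*cos(sqrt(329)*x/63))*exp(x/9)


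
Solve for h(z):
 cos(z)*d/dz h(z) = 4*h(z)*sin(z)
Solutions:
 h(z) = C1/cos(z)^4


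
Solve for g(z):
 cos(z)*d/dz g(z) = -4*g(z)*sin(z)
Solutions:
 g(z) = C1*cos(z)^4


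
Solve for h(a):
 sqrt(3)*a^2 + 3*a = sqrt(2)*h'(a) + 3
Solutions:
 h(a) = C1 + sqrt(6)*a^3/6 + 3*sqrt(2)*a^2/4 - 3*sqrt(2)*a/2


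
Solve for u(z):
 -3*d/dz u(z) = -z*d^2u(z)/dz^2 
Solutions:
 u(z) = C1 + C2*z^4


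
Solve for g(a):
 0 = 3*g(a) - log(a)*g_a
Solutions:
 g(a) = C1*exp(3*li(a))


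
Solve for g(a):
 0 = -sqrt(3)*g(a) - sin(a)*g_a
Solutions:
 g(a) = C1*(cos(a) + 1)^(sqrt(3)/2)/(cos(a) - 1)^(sqrt(3)/2)


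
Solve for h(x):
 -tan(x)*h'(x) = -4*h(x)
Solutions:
 h(x) = C1*sin(x)^4


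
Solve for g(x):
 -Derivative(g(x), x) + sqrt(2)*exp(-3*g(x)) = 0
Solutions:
 g(x) = log(C1 + 3*sqrt(2)*x)/3
 g(x) = log((-3^(1/3) - 3^(5/6)*I)*(C1 + sqrt(2)*x)^(1/3)/2)
 g(x) = log((-3^(1/3) + 3^(5/6)*I)*(C1 + sqrt(2)*x)^(1/3)/2)


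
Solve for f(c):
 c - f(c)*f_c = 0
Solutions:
 f(c) = -sqrt(C1 + c^2)
 f(c) = sqrt(C1 + c^2)


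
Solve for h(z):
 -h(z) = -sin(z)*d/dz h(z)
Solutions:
 h(z) = C1*sqrt(cos(z) - 1)/sqrt(cos(z) + 1)


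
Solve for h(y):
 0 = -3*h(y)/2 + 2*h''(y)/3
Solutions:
 h(y) = C1*exp(-3*y/2) + C2*exp(3*y/2)


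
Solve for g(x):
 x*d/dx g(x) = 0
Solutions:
 g(x) = C1


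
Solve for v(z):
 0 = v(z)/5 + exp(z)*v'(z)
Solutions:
 v(z) = C1*exp(exp(-z)/5)


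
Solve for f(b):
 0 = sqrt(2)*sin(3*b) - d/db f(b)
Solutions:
 f(b) = C1 - sqrt(2)*cos(3*b)/3


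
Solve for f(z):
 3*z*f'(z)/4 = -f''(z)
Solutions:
 f(z) = C1 + C2*erf(sqrt(6)*z/4)


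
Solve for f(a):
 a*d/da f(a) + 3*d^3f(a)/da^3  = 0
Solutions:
 f(a) = C1 + Integral(C2*airyai(-3^(2/3)*a/3) + C3*airybi(-3^(2/3)*a/3), a)


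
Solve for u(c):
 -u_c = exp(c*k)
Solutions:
 u(c) = C1 - exp(c*k)/k


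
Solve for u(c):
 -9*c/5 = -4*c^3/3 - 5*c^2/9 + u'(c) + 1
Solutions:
 u(c) = C1 + c^4/3 + 5*c^3/27 - 9*c^2/10 - c


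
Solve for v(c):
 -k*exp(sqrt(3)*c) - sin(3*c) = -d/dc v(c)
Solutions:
 v(c) = C1 + sqrt(3)*k*exp(sqrt(3)*c)/3 - cos(3*c)/3


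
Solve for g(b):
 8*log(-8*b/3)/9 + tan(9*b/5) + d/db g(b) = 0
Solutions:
 g(b) = C1 - 8*b*log(-b)/9 - 8*b*log(2)/3 + 8*b/9 + 8*b*log(3)/9 + 5*log(cos(9*b/5))/9


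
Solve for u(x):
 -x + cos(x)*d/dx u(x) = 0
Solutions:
 u(x) = C1 + Integral(x/cos(x), x)


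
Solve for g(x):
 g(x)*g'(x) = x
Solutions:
 g(x) = -sqrt(C1 + x^2)
 g(x) = sqrt(C1 + x^2)


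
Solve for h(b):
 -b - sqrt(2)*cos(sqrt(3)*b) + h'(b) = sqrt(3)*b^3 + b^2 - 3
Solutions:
 h(b) = C1 + sqrt(3)*b^4/4 + b^3/3 + b^2/2 - 3*b + sqrt(6)*sin(sqrt(3)*b)/3


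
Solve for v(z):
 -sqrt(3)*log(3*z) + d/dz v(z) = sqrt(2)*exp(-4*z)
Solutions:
 v(z) = C1 + sqrt(3)*z*log(z) + sqrt(3)*z*(-1 + log(3)) - sqrt(2)*exp(-4*z)/4


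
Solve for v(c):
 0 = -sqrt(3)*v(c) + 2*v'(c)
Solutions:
 v(c) = C1*exp(sqrt(3)*c/2)


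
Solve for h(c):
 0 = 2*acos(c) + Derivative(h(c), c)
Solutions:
 h(c) = C1 - 2*c*acos(c) + 2*sqrt(1 - c^2)


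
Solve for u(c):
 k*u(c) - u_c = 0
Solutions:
 u(c) = C1*exp(c*k)


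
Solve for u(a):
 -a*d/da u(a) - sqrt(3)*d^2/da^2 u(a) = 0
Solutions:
 u(a) = C1 + C2*erf(sqrt(2)*3^(3/4)*a/6)


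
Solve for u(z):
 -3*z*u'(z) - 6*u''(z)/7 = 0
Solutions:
 u(z) = C1 + C2*erf(sqrt(7)*z/2)


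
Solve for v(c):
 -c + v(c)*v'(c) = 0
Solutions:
 v(c) = -sqrt(C1 + c^2)
 v(c) = sqrt(C1 + c^2)


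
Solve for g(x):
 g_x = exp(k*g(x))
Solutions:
 g(x) = Piecewise((log(-1/(C1*k + k*x))/k, Ne(k, 0)), (nan, True))
 g(x) = Piecewise((C1 + x, Eq(k, 0)), (nan, True))


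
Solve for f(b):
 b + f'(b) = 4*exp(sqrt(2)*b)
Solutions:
 f(b) = C1 - b^2/2 + 2*sqrt(2)*exp(sqrt(2)*b)


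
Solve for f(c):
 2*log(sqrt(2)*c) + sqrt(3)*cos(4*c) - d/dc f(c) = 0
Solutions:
 f(c) = C1 + 2*c*log(c) - 2*c + c*log(2) + sqrt(3)*sin(4*c)/4


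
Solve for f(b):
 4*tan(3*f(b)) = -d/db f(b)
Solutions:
 f(b) = -asin(C1*exp(-12*b))/3 + pi/3
 f(b) = asin(C1*exp(-12*b))/3


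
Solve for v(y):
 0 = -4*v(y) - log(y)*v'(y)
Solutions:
 v(y) = C1*exp(-4*li(y))


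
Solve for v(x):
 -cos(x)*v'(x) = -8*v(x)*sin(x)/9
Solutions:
 v(x) = C1/cos(x)^(8/9)


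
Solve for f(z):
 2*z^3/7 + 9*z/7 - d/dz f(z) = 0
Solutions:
 f(z) = C1 + z^4/14 + 9*z^2/14


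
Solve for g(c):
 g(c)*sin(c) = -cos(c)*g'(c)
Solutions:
 g(c) = C1*cos(c)


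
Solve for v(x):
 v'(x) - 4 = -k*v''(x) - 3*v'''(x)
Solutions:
 v(x) = C1 + C2*exp(x*(-k + sqrt(k^2 - 12))/6) + C3*exp(-x*(k + sqrt(k^2 - 12))/6) + 4*x


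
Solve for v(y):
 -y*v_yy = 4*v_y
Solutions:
 v(y) = C1 + C2/y^3


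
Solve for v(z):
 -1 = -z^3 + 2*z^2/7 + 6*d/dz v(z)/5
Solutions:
 v(z) = C1 + 5*z^4/24 - 5*z^3/63 - 5*z/6


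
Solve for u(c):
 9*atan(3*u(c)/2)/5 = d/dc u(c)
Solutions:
 Integral(1/atan(3*_y/2), (_y, u(c))) = C1 + 9*c/5


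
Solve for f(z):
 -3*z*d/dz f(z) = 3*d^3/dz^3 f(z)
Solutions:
 f(z) = C1 + Integral(C2*airyai(-z) + C3*airybi(-z), z)


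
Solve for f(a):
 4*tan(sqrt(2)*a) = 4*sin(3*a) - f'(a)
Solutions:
 f(a) = C1 + 2*sqrt(2)*log(cos(sqrt(2)*a)) - 4*cos(3*a)/3


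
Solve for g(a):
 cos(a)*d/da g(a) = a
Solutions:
 g(a) = C1 + Integral(a/cos(a), a)


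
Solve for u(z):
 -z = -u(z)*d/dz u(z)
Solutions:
 u(z) = -sqrt(C1 + z^2)
 u(z) = sqrt(C1 + z^2)


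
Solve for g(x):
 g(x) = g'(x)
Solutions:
 g(x) = C1*exp(x)


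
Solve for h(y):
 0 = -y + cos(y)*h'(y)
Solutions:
 h(y) = C1 + Integral(y/cos(y), y)


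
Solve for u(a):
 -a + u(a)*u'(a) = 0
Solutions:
 u(a) = -sqrt(C1 + a^2)
 u(a) = sqrt(C1 + a^2)


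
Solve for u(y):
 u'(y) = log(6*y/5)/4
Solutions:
 u(y) = C1 + y*log(y)/4 - y*log(5)/4 - y/4 + y*log(6)/4


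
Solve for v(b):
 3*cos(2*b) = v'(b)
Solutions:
 v(b) = C1 + 3*sin(2*b)/2


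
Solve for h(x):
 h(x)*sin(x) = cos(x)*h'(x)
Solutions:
 h(x) = C1/cos(x)


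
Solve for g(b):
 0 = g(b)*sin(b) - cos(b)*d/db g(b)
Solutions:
 g(b) = C1/cos(b)


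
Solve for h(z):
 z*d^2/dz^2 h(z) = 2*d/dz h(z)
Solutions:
 h(z) = C1 + C2*z^3


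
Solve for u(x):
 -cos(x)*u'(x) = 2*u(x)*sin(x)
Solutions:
 u(x) = C1*cos(x)^2
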